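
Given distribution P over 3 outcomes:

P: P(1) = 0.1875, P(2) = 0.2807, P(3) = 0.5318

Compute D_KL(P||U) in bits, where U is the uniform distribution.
0.1332 bits

U(i) = 1/3 for all i

D_KL(P||U) = Σ P(x) log₂(P(x) / (1/3))
           = Σ P(x) log₂(P(x)) + log₂(3)
           = log₂(3) - H(P)

H(P) = -Σ P(x) log₂(P(x)):
  -P(1)·log₂(P(1)) = -(0.1875)·log₂(0.1875) = 0.45282
  -P(2)·log₂(P(2)) = -(0.2807)·log₂(0.2807) = 0.51449
  -P(3)·log₂(P(3)) = -(0.5318)·log₂(0.5318) = 0.48449
H(P) = 0.45282 + 0.51449 + 0.48449 = 1.45180 bits

log₂(3) = 1.58496 bits

D_KL(P||U) = 1.58496 - 1.45180 = 0.13316 ≈ 0.1332 bits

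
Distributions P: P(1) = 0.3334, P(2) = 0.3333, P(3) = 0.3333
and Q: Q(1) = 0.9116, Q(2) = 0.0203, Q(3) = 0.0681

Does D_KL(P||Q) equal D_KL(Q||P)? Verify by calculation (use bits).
D_KL(P||Q) = 1.6254 bits, D_KL(Q||P) = 1.0849 bits. No — D_KL(P||Q) ≠ D_KL(Q||P) for this pair.

D_KL(P||Q) = Σ P(x) log₂(P(x)/Q(x))

Computing term by term:
  P(1)·log₂(P(1)/Q(1)) = 0.3334·log₂(0.3334/0.9116) = -0.48381
  P(2)·log₂(P(2)/Q(2)) = 0.3333·log₂(0.3333/0.0203) = 1.34562
  P(3)·log₂(P(3)/Q(3)) = 0.3333·log₂(0.3333/0.0681) = 0.76362

D_KL(P||Q) = -0.48381 + 1.34562 + 0.76362 = 1.62543 ≈ 1.6254 bits

D_KL(Q||P) = Σ Q(x) log₂(Q(x)/P(x))

Computing term by term:
  Q(1)·log₂(Q(1)/P(1)) = 0.9116·log₂(0.9116/0.3334) = 1.32287
  Q(2)·log₂(Q(2)/P(2)) = 0.0203·log₂(0.0203/0.3333) = -0.08196
  Q(3)·log₂(Q(3)/P(3)) = 0.0681·log₂(0.0681/0.3333) = -0.15602

D_KL(Q||P) = 1.32287 - 0.08196 - 0.15602 = 1.08489 ≈ 1.0849 bits

These are NOT equal (difference: 0.5405 bits). KL divergence is asymmetric: D_KL(P||Q) ≠ D_KL(Q||P) in general.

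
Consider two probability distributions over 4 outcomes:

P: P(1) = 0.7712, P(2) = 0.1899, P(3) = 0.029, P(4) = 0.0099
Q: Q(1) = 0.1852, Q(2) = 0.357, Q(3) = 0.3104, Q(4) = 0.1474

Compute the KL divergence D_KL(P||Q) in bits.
1.2765 bits

D_KL(P||Q) = Σ P(x) log₂(P(x)/Q(x))

Computing term by term:
  P(1)·log₂(P(1)/Q(1)) = 0.7712·log₂(0.7712/0.1852) = 1.58715
  P(2)·log₂(P(2)/Q(2)) = 0.1899·log₂(0.1899/0.357) = -0.17294
  P(3)·log₂(P(3)/Q(3)) = 0.029·log₂(0.029/0.3104) = -0.09918
  P(4)·log₂(P(4)/Q(4)) = 0.0099·log₂(0.0099/0.1474) = -0.03857

D_KL(P||Q) = 1.58715 - 0.17294 - 0.09918 - 0.03857 = 1.27646 ≈ 1.2765 bits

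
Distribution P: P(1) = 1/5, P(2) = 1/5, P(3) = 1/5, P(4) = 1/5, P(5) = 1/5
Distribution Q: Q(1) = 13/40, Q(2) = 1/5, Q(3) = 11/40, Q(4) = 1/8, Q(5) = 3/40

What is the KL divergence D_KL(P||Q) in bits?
0.1866 bits

D_KL(P||Q) = Σ P(x) log₂(P(x)/Q(x))

Computing term by term:
  P(1)·log₂(P(1)/Q(1)) = (1/5)·log₂((1/5)/(13/40)) = -0.14009
  P(2)·log₂(P(2)/Q(2)) = (1/5)·log₂((1/5)/(1/5)) = 0.00000
  P(3)·log₂(P(3)/Q(3)) = (1/5)·log₂((1/5)/(11/40)) = -0.09189
  P(4)·log₂(P(4)/Q(4)) = (1/5)·log₂((1/5)/(1/8)) = 0.13561
  P(5)·log₂(P(5)/Q(5)) = (1/5)·log₂((1/5)/(3/40)) = 0.28301

D_KL(P||Q) = -0.14009 + 0.00000 - 0.09189 + 0.13561 + 0.28301 = 0.18664 ≈ 0.1866 bits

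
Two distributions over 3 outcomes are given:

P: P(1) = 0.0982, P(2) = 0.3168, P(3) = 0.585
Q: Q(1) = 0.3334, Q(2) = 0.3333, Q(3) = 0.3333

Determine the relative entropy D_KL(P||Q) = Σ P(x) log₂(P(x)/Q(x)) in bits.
0.2784 bits

D_KL(P||Q) = Σ P(x) log₂(P(x)/Q(x))

Computing term by term:
  P(1)·log₂(P(1)/Q(1)) = 0.0982·log₂(0.0982/0.3334) = -0.17317
  P(2)·log₂(P(2)/Q(2)) = 0.3168·log₂(0.3168/0.3333) = -0.02321
  P(3)·log₂(P(3)/Q(3)) = 0.585·log₂(0.585/0.3333) = 0.47479

D_KL(P||Q) = -0.17317 - 0.02321 + 0.47479 = 0.27841 ≈ 0.2784 bits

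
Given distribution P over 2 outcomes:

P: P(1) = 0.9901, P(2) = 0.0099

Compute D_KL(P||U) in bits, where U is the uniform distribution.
0.9199 bits

U(i) = 1/2 for all i

D_KL(P||U) = Σ P(x) log₂(P(x) / (1/2))
           = Σ P(x) log₂(P(x)) + log₂(2)
           = log₂(2) - H(P)

H(P) = -Σ P(x) log₂(P(x)):
  -P(1)·log₂(P(1)) = -(0.9901)·log₂(0.9901) = 0.01421
  -P(2)·log₂(P(2)) = -(0.0099)·log₂(0.0099) = 0.06592
H(P) = 0.01421 + 0.06592 = 0.08013 bits

log₂(2) = 1.00000 bits

D_KL(P||U) = 1.00000 - 0.08013 = 0.91987 ≈ 0.9199 bits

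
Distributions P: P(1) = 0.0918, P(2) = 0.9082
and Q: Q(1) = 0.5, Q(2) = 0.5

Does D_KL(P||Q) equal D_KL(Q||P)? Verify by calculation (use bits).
D_KL(P||Q) = 0.5576 bits, D_KL(Q||P) = 0.7921 bits. No — D_KL(P||Q) ≠ D_KL(Q||P) for this pair.

D_KL(P||Q) = Σ P(x) log₂(P(x)/Q(x))

Computing term by term:
  P(1)·log₂(P(1)/Q(1)) = 0.0918·log₂(0.0918/0.5) = -0.22448
  P(2)·log₂(P(2)/Q(2)) = 0.9082·log₂(0.9082/0.5) = 0.78203

D_KL(P||Q) = -0.22448 + 0.78203 = 0.55755 ≈ 0.5576 bits

D_KL(Q||P) = Σ Q(x) log₂(Q(x)/P(x))

Computing term by term:
  Q(1)·log₂(Q(1)/P(1)) = 0.5·log₂(0.5/0.0918) = 1.22268
  Q(2)·log₂(Q(2)/P(2)) = 0.5·log₂(0.5/0.9082) = -0.43054

D_KL(Q||P) = 1.22268 - 0.43054 = 0.79214 ≈ 0.7921 bits

These are NOT equal (difference: 0.2345 bits). KL divergence is asymmetric: D_KL(P||Q) ≠ D_KL(Q||P) in general.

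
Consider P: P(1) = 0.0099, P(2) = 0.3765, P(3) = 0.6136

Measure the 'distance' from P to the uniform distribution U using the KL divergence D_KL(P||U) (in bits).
0.5561 bits

U(i) = 1/3 for all i

D_KL(P||U) = Σ P(x) log₂(P(x) / (1/3))
           = Σ P(x) log₂(P(x)) + log₂(3)
           = log₂(3) - H(P)

H(P) = -Σ P(x) log₂(P(x)):
  -P(1)·log₂(P(1)) = -(0.0099)·log₂(0.0099) = 0.06592
  -P(2)·log₂(P(2)) = -(0.3765)·log₂(0.3765) = 0.53059
  -P(3)·log₂(P(3)) = -(0.6136)·log₂(0.6136) = 0.43236
H(P) = 0.06592 + 0.53059 + 0.43236 = 1.02887 bits

log₂(3) = 1.58496 bits

D_KL(P||U) = 1.58496 - 1.02887 = 0.55609 ≈ 0.5561 bits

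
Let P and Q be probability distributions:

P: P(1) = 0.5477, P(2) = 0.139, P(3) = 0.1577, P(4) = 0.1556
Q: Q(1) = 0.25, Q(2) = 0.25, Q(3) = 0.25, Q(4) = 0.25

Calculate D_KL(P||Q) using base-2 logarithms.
0.2907 bits

D_KL(P||Q) = Σ P(x) log₂(P(x)/Q(x))

Computing term by term:
  P(1)·log₂(P(1)/Q(1)) = 0.5477·log₂(0.5477/0.25) = 0.61970
  P(2)·log₂(P(2)/Q(2)) = 0.139·log₂(0.139/0.25) = -0.11771
  P(3)·log₂(P(3)/Q(3)) = 0.1577·log₂(0.1577/0.25) = -0.10483
  P(4)·log₂(P(4)/Q(4)) = 0.1556·log₂(0.1556/0.25) = -0.10644

D_KL(P||Q) = 0.61970 - 0.11771 - 0.10483 - 0.10644 = 0.29072 ≈ 0.2907 bits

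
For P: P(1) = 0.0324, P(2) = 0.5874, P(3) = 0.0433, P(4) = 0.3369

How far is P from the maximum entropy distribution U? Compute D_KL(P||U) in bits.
0.6639 bits

U(i) = 1/4 for all i

D_KL(P||U) = Σ P(x) log₂(P(x) / (1/4))
           = Σ P(x) log₂(P(x)) + log₂(4)
           = log₂(4) - H(P)

H(P) = -Σ P(x) log₂(P(x)):
  -P(1)·log₂(P(1)) = -(0.0324)·log₂(0.0324) = 0.16031
  -P(2)·log₂(P(2)) = -(0.5874)·log₂(0.5874) = 0.45088
  -P(3)·log₂(P(3)) = -(0.0433)·log₂(0.0433) = 0.19613
  -P(4)·log₂(P(4)) = -(0.3369)·log₂(0.3369) = 0.52880
H(P) = 0.16031 + 0.45088 + 0.19613 + 0.52880 = 1.33612 bits

log₂(4) = 2.00000 bits

D_KL(P||U) = 2.00000 - 1.33612 = 0.66388 ≈ 0.6639 bits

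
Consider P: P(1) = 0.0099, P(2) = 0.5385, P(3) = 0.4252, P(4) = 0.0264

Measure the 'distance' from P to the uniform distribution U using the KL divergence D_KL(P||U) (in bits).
0.7902 bits

U(i) = 1/4 for all i

D_KL(P||U) = Σ P(x) log₂(P(x) / (1/4))
           = Σ P(x) log₂(P(x)) + log₂(4)
           = log₂(4) - H(P)

H(P) = -Σ P(x) log₂(P(x)):
  -P(1)·log₂(P(1)) = -(0.0099)·log₂(0.0099) = 0.06592
  -P(2)·log₂(P(2)) = -(0.5385)·log₂(0.5385) = 0.48087
  -P(3)·log₂(P(3)) = -(0.4252)·log₂(0.4252) = 0.52461
  -P(4)·log₂(P(4)) = -(0.0264)·log₂(0.0264) = 0.13842
H(P) = 0.06592 + 0.48087 + 0.52461 + 0.13842 = 1.20982 bits

log₂(4) = 2.00000 bits

D_KL(P||U) = 2.00000 - 1.20982 = 0.79018 ≈ 0.7902 bits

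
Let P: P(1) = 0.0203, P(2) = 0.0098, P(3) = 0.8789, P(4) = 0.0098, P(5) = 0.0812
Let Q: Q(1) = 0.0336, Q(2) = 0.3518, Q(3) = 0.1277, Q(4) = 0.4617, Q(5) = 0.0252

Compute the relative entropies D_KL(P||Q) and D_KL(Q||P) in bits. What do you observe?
D_KL(P||Q) = 2.4631 bits, D_KL(Q||P) = 4.0100 bits. The two directions give different values (D_KL(Q||P) exceeds D_KL(P||Q) by 1.5469 bits): KL divergence is asymmetric.

D_KL(P||Q) = Σ P(x) log₂(P(x)/Q(x))

Computing term by term:
  P(1)·log₂(P(1)/Q(1)) = 0.0203·log₂(0.0203/0.0336) = -0.01476
  P(2)·log₂(P(2)/Q(2)) = 0.0098·log₂(0.0098/0.3518) = -0.05063
  P(3)·log₂(P(3)/Q(3)) = 0.8789·log₂(0.8789/0.1277) = 2.44593
  P(4)·log₂(P(4)/Q(4)) = 0.0098·log₂(0.0098/0.4617) = -0.05447
  P(5)·log₂(P(5)/Q(5)) = 0.0812·log₂(0.0812/0.0252) = 0.13707

D_KL(P||Q) = -0.01476 - 0.05063 + 2.44593 - 0.05447 + 0.13707 = 2.46314 ≈ 2.4631 bits

D_KL(Q||P) = Σ Q(x) log₂(Q(x)/P(x))

Computing term by term:
  Q(1)·log₂(Q(1)/P(1)) = 0.0336·log₂(0.0336/0.0203) = 0.02443
  Q(2)·log₂(Q(2)/P(2)) = 0.3518·log₂(0.3518/0.0098) = 1.81734
  Q(3)·log₂(Q(3)/P(3)) = 0.1277·log₂(0.1277/0.8789) = -0.35538
  Q(4)·log₂(Q(4)/P(4)) = 0.4617·log₂(0.4617/0.0098) = 2.56614
  Q(5)·log₂(Q(5)/P(5)) = 0.0252·log₂(0.0252/0.0812) = -0.04254

D_KL(Q||P) = 0.02443 + 1.81734 - 0.35538 + 2.56614 - 0.04254 = 4.00999 ≈ 4.0100 bits

These are NOT equal (difference: 1.5469 bits). KL divergence is asymmetric: D_KL(P||Q) ≠ D_KL(Q||P) in general.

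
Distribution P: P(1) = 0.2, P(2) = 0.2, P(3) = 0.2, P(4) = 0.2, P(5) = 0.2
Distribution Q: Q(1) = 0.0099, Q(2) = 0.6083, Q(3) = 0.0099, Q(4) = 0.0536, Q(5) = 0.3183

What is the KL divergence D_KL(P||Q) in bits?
1.6595 bits

D_KL(P||Q) = Σ P(x) log₂(P(x)/Q(x))

Computing term by term:
  P(1)·log₂(P(1)/Q(1)) = 0.2·log₂(0.2/0.0099) = 0.86729
  P(2)·log₂(P(2)/Q(2)) = 0.2·log₂(0.2/0.6083) = -0.32096
  P(3)·log₂(P(3)/Q(3)) = 0.2·log₂(0.2/0.0099) = 0.86729
  P(4)·log₂(P(4)/Q(4)) = 0.2·log₂(0.2/0.0536) = 0.37994
  P(5)·log₂(P(5)/Q(5)) = 0.2·log₂(0.2/0.3183) = -0.13408

D_KL(P||Q) = 0.86729 - 0.32096 + 0.86729 + 0.37994 - 0.13408 = 1.65948 ≈ 1.6595 bits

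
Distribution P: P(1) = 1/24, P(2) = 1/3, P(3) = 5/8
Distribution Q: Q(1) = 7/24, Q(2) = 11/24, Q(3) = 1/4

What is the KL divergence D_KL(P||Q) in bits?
0.5561 bits

D_KL(P||Q) = Σ P(x) log₂(P(x)/Q(x))

Computing term by term:
  P(1)·log₂(P(1)/Q(1)) = (1/24)·log₂((1/24)/(7/24)) = -0.11697
  P(2)·log₂(P(2)/Q(2)) = (1/3)·log₂((1/3)/(11/24)) = -0.15314
  P(3)·log₂(P(3)/Q(3)) = (5/8)·log₂((5/8)/(1/4)) = 0.82621

D_KL(P||Q) = -0.11697 - 0.15314 + 0.82621 = 0.55610 ≈ 0.5561 bits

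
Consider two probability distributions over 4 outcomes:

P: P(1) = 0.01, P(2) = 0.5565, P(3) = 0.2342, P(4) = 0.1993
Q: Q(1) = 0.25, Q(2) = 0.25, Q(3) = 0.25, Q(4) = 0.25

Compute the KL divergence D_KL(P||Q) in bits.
0.5088 bits

D_KL(P||Q) = Σ P(x) log₂(P(x)/Q(x))

Computing term by term:
  P(1)·log₂(P(1)/Q(1)) = 0.01·log₂(0.01/0.25) = -0.04644
  P(2)·log₂(P(2)/Q(2)) = 0.5565·log₂(0.5565/0.25) = 0.64245
  P(3)·log₂(P(3)/Q(3)) = 0.2342·log₂(0.2342/0.25) = -0.02206
  P(4)·log₂(P(4)/Q(4)) = 0.1993·log₂(0.1993/0.25) = -0.06517

D_KL(P||Q) = -0.04644 + 0.64245 - 0.02206 - 0.06517 = 0.50878 ≈ 0.5088 bits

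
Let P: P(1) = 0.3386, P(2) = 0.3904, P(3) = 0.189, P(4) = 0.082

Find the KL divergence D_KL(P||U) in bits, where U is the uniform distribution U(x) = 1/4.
0.1911 bits

U(i) = 1/4 for all i

D_KL(P||U) = Σ P(x) log₂(P(x) / (1/4))
           = Σ P(x) log₂(P(x)) + log₂(4)
           = log₂(4) - H(P)

H(P) = -Σ P(x) log₂(P(x)):
  -P(1)·log₂(P(1)) = -(0.3386)·log₂(0.3386) = 0.52901
  -P(2)·log₂(P(2)) = -(0.3904)·log₂(0.3904) = 0.52976
  -P(3)·log₂(P(3)) = -(0.189)·log₂(0.189) = 0.45427
  -P(4)·log₂(P(4)) = -(0.082)·log₂(0.082) = 0.29588
H(P) = 0.52901 + 0.52976 + 0.45427 + 0.29588 = 1.80892 bits

log₂(4) = 2.00000 bits

D_KL(P||U) = 2.00000 - 1.80892 = 0.19108 ≈ 0.1911 bits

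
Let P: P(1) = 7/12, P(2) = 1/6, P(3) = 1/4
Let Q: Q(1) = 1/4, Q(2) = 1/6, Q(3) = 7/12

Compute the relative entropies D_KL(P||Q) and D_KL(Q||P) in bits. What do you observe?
D_KL(P||Q) = 0.4075 bits, D_KL(Q||P) = 0.4075 bits. The two directions give the same value here, because Q is a self-inverse relabeling of P; in general KL divergence is asymmetric.

D_KL(P||Q) = Σ P(x) log₂(P(x)/Q(x))

Computing term by term:
  P(1)·log₂(P(1)/Q(1)) = (7/12)·log₂((7/12)/(1/4)) = 0.71306
  P(2)·log₂(P(2)/Q(2)) = (1/6)·log₂((1/6)/(1/6)) = 0.00000
  P(3)·log₂(P(3)/Q(3)) = (1/4)·log₂((1/4)/(7/12)) = -0.30560

D_KL(P||Q) = 0.71306 + 0.00000 - 0.30560 = 0.40746 ≈ 0.4075 bits

D_KL(Q||P) = Σ Q(x) log₂(Q(x)/P(x))

Computing term by term:
  Q(1)·log₂(Q(1)/P(1)) = (1/4)·log₂((1/4)/(7/12)) = -0.30560
  Q(2)·log₂(Q(2)/P(2)) = (1/6)·log₂((1/6)/(1/6)) = 0.00000
  Q(3)·log₂(Q(3)/P(3)) = (7/12)·log₂((7/12)/(1/4)) = 0.71306

D_KL(Q||P) = -0.30560 + 0.00000 + 0.71306 = 0.40746 ≈ 0.4075 bits

These ARE equal here. Q is P with outcomes relabeled (Q(1) = P(3), Q(3) = P(1)) by a relabeling that is its own inverse, so the two sums contain exactly the same terms in a different order. This is a special case — KL divergence is not symmetric in general: D_KL(P||Q) ≠ D_KL(Q||P) for most P, Q.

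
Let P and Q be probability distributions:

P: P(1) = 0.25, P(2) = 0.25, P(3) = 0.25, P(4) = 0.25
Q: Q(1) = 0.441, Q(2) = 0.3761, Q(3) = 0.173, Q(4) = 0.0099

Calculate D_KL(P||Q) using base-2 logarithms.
0.9454 bits

D_KL(P||Q) = Σ P(x) log₂(P(x)/Q(x))

Computing term by term:
  P(1)·log₂(P(1)/Q(1)) = 0.25·log₂(0.25/0.441) = -0.20471
  P(2)·log₂(P(2)/Q(2)) = 0.25·log₂(0.25/0.3761) = -0.14730
  P(3)·log₂(P(3)/Q(3)) = 0.25·log₂(0.25/0.173) = 0.13279
  P(4)·log₂(P(4)/Q(4)) = 0.25·log₂(0.25/0.0099) = 1.16459

D_KL(P||Q) = -0.20471 - 0.14730 + 0.13279 + 1.16459 = 0.94537 ≈ 0.9454 bits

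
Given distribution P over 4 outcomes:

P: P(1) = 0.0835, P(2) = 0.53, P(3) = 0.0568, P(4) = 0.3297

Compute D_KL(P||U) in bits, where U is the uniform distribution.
0.4526 bits

U(i) = 1/4 for all i

D_KL(P||U) = Σ P(x) log₂(P(x) / (1/4))
           = Σ P(x) log₂(P(x)) + log₂(4)
           = log₂(4) - H(P)

H(P) = -Σ P(x) log₂(P(x)):
  -P(1)·log₂(P(1)) = -(0.0835)·log₂(0.0835) = 0.29910
  -P(2)·log₂(P(2)) = -(0.53)·log₂(0.53) = 0.48545
  -P(3)·log₂(P(3)) = -(0.0568)·log₂(0.0568) = 0.23504
  -P(4)·log₂(P(4)) = -(0.3297)·log₂(0.3297) = 0.52778
H(P) = 0.29910 + 0.48545 + 0.23504 + 0.52778 = 1.54737 bits

log₂(4) = 2.00000 bits

D_KL(P||U) = 2.00000 - 1.54737 = 0.45263 ≈ 0.4526 bits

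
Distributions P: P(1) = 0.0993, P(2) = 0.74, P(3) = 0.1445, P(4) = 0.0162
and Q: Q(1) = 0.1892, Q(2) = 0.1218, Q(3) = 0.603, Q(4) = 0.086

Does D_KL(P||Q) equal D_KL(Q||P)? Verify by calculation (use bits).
D_KL(P||Q) = 1.4970 bits, D_KL(Q||P) = 1.3089 bits. No — D_KL(P||Q) ≠ D_KL(Q||P) for this pair.

D_KL(P||Q) = Σ P(x) log₂(P(x)/Q(x))

Computing term by term:
  P(1)·log₂(P(1)/Q(1)) = 0.0993·log₂(0.0993/0.1892) = -0.09235
  P(2)·log₂(P(2)/Q(2)) = 0.74·log₂(0.74/0.1218) = 1.92623
  P(3)·log₂(P(3)/Q(3)) = 0.1445·log₂(0.1445/0.603) = -0.29783
  P(4)·log₂(P(4)/Q(4)) = 0.0162·log₂(0.0162/0.086) = -0.03902

D_KL(P||Q) = -0.09235 + 1.92623 - 0.29783 - 0.03902 = 1.49703 ≈ 1.4970 bits

D_KL(Q||P) = Σ Q(x) log₂(Q(x)/P(x))

Computing term by term:
  Q(1)·log₂(Q(1)/P(1)) = 0.1892·log₂(0.1892/0.0993) = 0.17596
  Q(2)·log₂(Q(2)/P(2)) = 0.1218·log₂(0.1218/0.74) = -0.31705
  Q(3)·log₂(Q(3)/P(3)) = 0.603·log₂(0.603/0.1445) = 1.24284
  Q(4)·log₂(Q(4)/P(4)) = 0.086·log₂(0.086/0.0162) = 0.20712

D_KL(Q||P) = 0.17596 - 0.31705 + 1.24284 + 0.20712 = 1.30887 ≈ 1.3089 bits

These are NOT equal (difference: 0.1881 bits). KL divergence is asymmetric: D_KL(P||Q) ≠ D_KL(Q||P) in general.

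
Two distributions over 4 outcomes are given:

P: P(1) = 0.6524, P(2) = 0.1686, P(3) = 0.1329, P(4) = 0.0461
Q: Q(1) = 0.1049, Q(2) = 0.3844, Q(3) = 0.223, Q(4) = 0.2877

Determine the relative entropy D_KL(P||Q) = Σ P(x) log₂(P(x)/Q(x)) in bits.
1.2987 bits

D_KL(P||Q) = Σ P(x) log₂(P(x)/Q(x))

Computing term by term:
  P(1)·log₂(P(1)/Q(1)) = 0.6524·log₂(0.6524/0.1049) = 1.72021
  P(2)·log₂(P(2)/Q(2)) = 0.1686·log₂(0.1686/0.3844) = -0.20047
  P(3)·log₂(P(3)/Q(3)) = 0.1329·log₂(0.1329/0.223) = -0.09924
  P(4)·log₂(P(4)/Q(4)) = 0.0461·log₂(0.0461/0.2877) = -0.12178

D_KL(P||Q) = 1.72021 - 0.20047 - 0.09924 - 0.12178 = 1.29872 ≈ 1.2987 bits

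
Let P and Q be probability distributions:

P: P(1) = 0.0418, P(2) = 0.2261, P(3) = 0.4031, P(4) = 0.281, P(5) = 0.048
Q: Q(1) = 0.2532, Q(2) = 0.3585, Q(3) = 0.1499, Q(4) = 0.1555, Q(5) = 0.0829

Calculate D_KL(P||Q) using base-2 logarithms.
0.5183 bits

D_KL(P||Q) = Σ P(x) log₂(P(x)/Q(x))

Computing term by term:
  P(1)·log₂(P(1)/Q(1)) = 0.0418·log₂(0.0418/0.2532) = -0.10863
  P(2)·log₂(P(2)/Q(2)) = 0.2261·log₂(0.2261/0.3585) = -0.15036
  P(3)·log₂(P(3)/Q(3)) = 0.4031·log₂(0.4031/0.1499) = 0.57528
  P(4)·log₂(P(4)/Q(4)) = 0.281·log₂(0.281/0.1555) = 0.23988
  P(5)·log₂(P(5)/Q(5)) = 0.048·log₂(0.048/0.0829) = -0.03784

D_KL(P||Q) = -0.10863 - 0.15036 + 0.57528 + 0.23988 - 0.03784 = 0.51833 ≈ 0.5183 bits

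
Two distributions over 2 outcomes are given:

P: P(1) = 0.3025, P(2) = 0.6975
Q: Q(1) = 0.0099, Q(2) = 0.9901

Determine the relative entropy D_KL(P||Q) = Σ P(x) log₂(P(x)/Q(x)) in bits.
1.1398 bits

D_KL(P||Q) = Σ P(x) log₂(P(x)/Q(x))

Computing term by term:
  P(1)·log₂(P(1)/Q(1)) = 0.3025·log₂(0.3025/0.0099) = 1.49234
  P(2)·log₂(P(2)/Q(2)) = 0.6975·log₂(0.6975/0.9901) = -0.35250

D_KL(P||Q) = 1.49234 - 0.35250 = 1.13984 ≈ 1.1398 bits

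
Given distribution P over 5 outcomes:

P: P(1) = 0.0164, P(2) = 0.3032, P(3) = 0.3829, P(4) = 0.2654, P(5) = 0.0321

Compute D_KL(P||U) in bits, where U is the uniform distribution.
0.5052 bits

U(i) = 1/5 for all i

D_KL(P||U) = Σ P(x) log₂(P(x) / (1/5))
           = Σ P(x) log₂(P(x)) + log₂(5)
           = log₂(5) - H(P)

H(P) = -Σ P(x) log₂(P(x)):
  -P(1)·log₂(P(1)) = -(0.0164)·log₂(0.0164) = 0.09725
  -P(2)·log₂(P(2)) = -(0.3032)·log₂(0.3032) = 0.52201
  -P(3)·log₂(P(3)) = -(0.3829)·log₂(0.3829) = 0.53030
  -P(4)·log₂(P(4)) = -(0.2654)·log₂(0.2654) = 0.50791
  -P(5)·log₂(P(5)) = -(0.0321)·log₂(0.0321) = 0.15926
H(P) = 0.09725 + 0.52201 + 0.53030 + 0.50791 + 0.15926 = 1.81673 bits

log₂(5) = 2.32193 bits

D_KL(P||U) = 2.32193 - 1.81673 = 0.50520 ≈ 0.5052 bits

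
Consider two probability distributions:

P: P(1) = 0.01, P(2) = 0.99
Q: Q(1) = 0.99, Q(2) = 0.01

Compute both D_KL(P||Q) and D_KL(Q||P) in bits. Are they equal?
D_KL(P||Q) = 6.4968 bits, D_KL(Q||P) = 6.4968 bits. Yes, in this case they are equal (although KL divergence is not symmetric in general).

D_KL(P||Q) = Σ P(x) log₂(P(x)/Q(x))

Computing term by term:
  P(1)·log₂(P(1)/Q(1)) = 0.01·log₂(0.01/0.99) = -0.06629
  P(2)·log₂(P(2)/Q(2)) = 0.99·log₂(0.99/0.01) = 6.56306

D_KL(P||Q) = -0.06629 + 6.56306 = 6.49677 ≈ 6.4968 bits

D_KL(Q||P) = Σ Q(x) log₂(Q(x)/P(x))

Computing term by term:
  Q(1)·log₂(Q(1)/P(1)) = 0.99·log₂(0.99/0.01) = 6.56306
  Q(2)·log₂(Q(2)/P(2)) = 0.01·log₂(0.01/0.99) = -0.06629

D_KL(Q||P) = 6.56306 - 0.06629 = 6.49677 ≈ 6.4968 bits

These ARE equal here. Q is P with outcomes relabeled (Q(1) = P(2), Q(2) = P(1)) by a relabeling that is its own inverse, so the two sums contain exactly the same terms in a different order. This is a special case — KL divergence is not symmetric in general: D_KL(P||Q) ≠ D_KL(Q||P) for most P, Q.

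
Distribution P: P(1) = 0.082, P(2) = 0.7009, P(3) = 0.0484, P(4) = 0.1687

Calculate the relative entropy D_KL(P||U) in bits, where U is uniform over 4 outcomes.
0.7002 bits

U(i) = 1/4 for all i

D_KL(P||U) = Σ P(x) log₂(P(x) / (1/4))
           = Σ P(x) log₂(P(x)) + log₂(4)
           = log₂(4) - H(P)

H(P) = -Σ P(x) log₂(P(x)):
  -P(1)·log₂(P(1)) = -(0.082)·log₂(0.082) = 0.29588
  -P(2)·log₂(P(2)) = -(0.7009)·log₂(0.7009) = 0.35937
  -P(3)·log₂(P(3)) = -(0.0484)·log₂(0.0484) = 0.21145
  -P(4)·log₂(P(4)) = -(0.1687)·log₂(0.1687) = 0.43313
H(P) = 0.29588 + 0.35937 + 0.21145 + 0.43313 = 1.29983 bits

log₂(4) = 2.00000 bits

D_KL(P||U) = 2.00000 - 1.29983 = 0.70017 ≈ 0.7002 bits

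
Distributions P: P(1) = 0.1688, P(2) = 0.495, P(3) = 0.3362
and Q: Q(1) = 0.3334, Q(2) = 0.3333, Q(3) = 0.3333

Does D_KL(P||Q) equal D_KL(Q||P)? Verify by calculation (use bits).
D_KL(P||Q) = 0.1209 bits, D_KL(Q||P) = 0.1330 bits. No — D_KL(P||Q) ≠ D_KL(Q||P) for this pair.

D_KL(P||Q) = Σ P(x) log₂(P(x)/Q(x))

Computing term by term:
  P(1)·log₂(P(1)/Q(1)) = 0.1688·log₂(0.1688/0.3334) = -0.16575
  P(2)·log₂(P(2)/Q(2)) = 0.495·log₂(0.495/0.3333) = 0.28245
  P(3)·log₂(P(3)/Q(3)) = 0.3362·log₂(0.3362/0.3333) = 0.00420

D_KL(P||Q) = -0.16575 + 0.28245 + 0.00420 = 0.12090 ≈ 0.1209 bits

D_KL(Q||P) = Σ Q(x) log₂(Q(x)/P(x))

Computing term by term:
  Q(1)·log₂(Q(1)/P(1)) = 0.3334·log₂(0.3334/0.1688) = 0.32738
  Q(2)·log₂(Q(2)/P(2)) = 0.3333·log₂(0.3333/0.495) = -0.19018
  Q(3)·log₂(Q(3)/P(3)) = 0.3333·log₂(0.3333/0.3362) = -0.00417

D_KL(Q||P) = 0.32738 - 0.19018 - 0.00417 = 0.13303 ≈ 0.1330 bits

These are NOT equal (difference: 0.0121 bits). KL divergence is asymmetric: D_KL(P||Q) ≠ D_KL(Q||P) in general.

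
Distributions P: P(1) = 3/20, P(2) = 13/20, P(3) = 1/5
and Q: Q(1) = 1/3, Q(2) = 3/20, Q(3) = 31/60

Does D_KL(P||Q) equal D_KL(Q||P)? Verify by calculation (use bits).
D_KL(P||Q) = 0.9284 bits, D_KL(Q||P) = 0.7741 bits. No — D_KL(P||Q) ≠ D_KL(Q||P) for this pair.

D_KL(P||Q) = Σ P(x) log₂(P(x)/Q(x))

Computing term by term:
  P(1)·log₂(P(1)/Q(1)) = (3/20)·log₂((3/20)/(1/3)) = -0.17280
  P(2)·log₂(P(2)/Q(2)) = (13/20)·log₂((13/20)/(3/20)) = 1.37506
  P(3)·log₂(P(3)/Q(3)) = (1/5)·log₂((1/5)/(31/60)) = -0.27385

D_KL(P||Q) = -0.17280 + 1.37506 - 0.27385 = 0.92841 ≈ 0.9284 bits

D_KL(Q||P) = Σ Q(x) log₂(Q(x)/P(x))

Computing term by term:
  Q(1)·log₂(Q(1)/P(1)) = (1/3)·log₂((1/3)/(3/20)) = 0.38400
  Q(2)·log₂(Q(2)/P(2)) = (3/20)·log₂((3/20)/(13/20)) = -0.31732
  Q(3)·log₂(Q(3)/P(3)) = (31/60)·log₂((31/60)/(1/5)) = 0.70744

D_KL(Q||P) = 0.38400 - 0.31732 + 0.70744 = 0.77412 ≈ 0.7741 bits

These are NOT equal (difference: 0.1543 bits). KL divergence is asymmetric: D_KL(P||Q) ≠ D_KL(Q||P) in general.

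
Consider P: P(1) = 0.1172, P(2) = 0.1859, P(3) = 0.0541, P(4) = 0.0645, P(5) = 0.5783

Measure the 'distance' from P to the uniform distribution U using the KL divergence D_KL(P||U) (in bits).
0.5685 bits

U(i) = 1/5 for all i

D_KL(P||U) = Σ P(x) log₂(P(x) / (1/5))
           = Σ P(x) log₂(P(x)) + log₂(5)
           = log₂(5) - H(P)

H(P) = -Σ P(x) log₂(P(x)):
  -P(1)·log₂(P(1)) = -(0.1172)·log₂(0.1172) = 0.36249
  -P(2)·log₂(P(2)) = -(0.1859)·log₂(0.1859) = 0.45125
  -P(3)·log₂(P(3)) = -(0.0541)·log₂(0.0541) = 0.22767
  -P(4)·log₂(P(4)) = -(0.0645)·log₂(0.0645) = 0.25507
  -P(5)·log₂(P(5)) = -(0.5783)·log₂(0.5783) = 0.45692
H(P) = 0.36249 + 0.45125 + 0.22767 + 0.25507 + 0.45692 = 1.75340 bits

log₂(5) = 2.32193 bits

D_KL(P||U) = 2.32193 - 1.75340 = 0.56853 ≈ 0.5685 bits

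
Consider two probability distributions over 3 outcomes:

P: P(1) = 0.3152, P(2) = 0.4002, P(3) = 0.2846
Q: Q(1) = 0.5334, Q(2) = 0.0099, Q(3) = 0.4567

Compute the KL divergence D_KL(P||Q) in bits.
1.7025 bits

D_KL(P||Q) = Σ P(x) log₂(P(x)/Q(x))

Computing term by term:
  P(1)·log₂(P(1)/Q(1)) = 0.3152·log₂(0.3152/0.5334) = -0.23922
  P(2)·log₂(P(2)/Q(2)) = 0.4002·log₂(0.4002/0.0099) = 2.13593
  P(3)·log₂(P(3)/Q(3)) = 0.2846·log₂(0.2846/0.4567) = -0.19419

D_KL(P||Q) = -0.23922 + 2.13593 - 0.19419 = 1.70252 ≈ 1.7025 bits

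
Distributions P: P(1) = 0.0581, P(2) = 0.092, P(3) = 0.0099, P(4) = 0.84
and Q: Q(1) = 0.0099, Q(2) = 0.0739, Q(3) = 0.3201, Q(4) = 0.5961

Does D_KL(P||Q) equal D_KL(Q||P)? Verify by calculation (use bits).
D_KL(P||Q) = 0.5434 bits, D_KL(Q||P) = 1.2617 bits. No — D_KL(P||Q) ≠ D_KL(Q||P) for this pair.

D_KL(P||Q) = Σ P(x) log₂(P(x)/Q(x))

Computing term by term:
  P(1)·log₂(P(1)/Q(1)) = 0.0581·log₂(0.0581/0.0099) = 0.14833
  P(2)·log₂(P(2)/Q(2)) = 0.092·log₂(0.092/0.0739) = 0.02908
  P(3)·log₂(P(3)/Q(3)) = 0.0099·log₂(0.0099/0.3201) = -0.04965
  P(4)·log₂(P(4)/Q(4)) = 0.84·log₂(0.84/0.5961) = 0.41566

D_KL(P||Q) = 0.14833 + 0.02908 - 0.04965 + 0.41566 = 0.54342 ≈ 0.5434 bits

D_KL(Q||P) = Σ Q(x) log₂(Q(x)/P(x))

Computing term by term:
  Q(1)·log₂(Q(1)/P(1)) = 0.0099·log₂(0.0099/0.0581) = -0.02528
  Q(2)·log₂(Q(2)/P(2)) = 0.0739·log₂(0.0739/0.092) = -0.02336
  Q(3)·log₂(Q(3)/P(3)) = 0.3201·log₂(0.3201/0.0099) = 1.60529
  Q(4)·log₂(Q(4)/P(4)) = 0.5961·log₂(0.5961/0.84) = -0.29497

D_KL(Q||P) = -0.02528 - 0.02336 + 1.60529 - 0.29497 = 1.26168 ≈ 1.2617 bits

These are NOT equal (difference: 0.7183 bits). KL divergence is asymmetric: D_KL(P||Q) ≠ D_KL(Q||P) in general.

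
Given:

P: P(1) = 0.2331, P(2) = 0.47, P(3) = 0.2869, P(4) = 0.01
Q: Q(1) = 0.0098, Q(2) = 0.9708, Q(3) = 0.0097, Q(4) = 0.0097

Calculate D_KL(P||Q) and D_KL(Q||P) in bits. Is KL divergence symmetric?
D_KL(P||Q) = 1.9762 bits, D_KL(Q||P) = 0.9233 bits. No, KL divergence is not symmetric.

D_KL(P||Q) = Σ P(x) log₂(P(x)/Q(x))

Computing term by term:
  P(1)·log₂(P(1)/Q(1)) = 0.2331·log₂(0.2331/0.0098) = 1.06574
  P(2)·log₂(P(2)/Q(2)) = 0.47·log₂(0.47/0.9708) = -0.49186
  P(3)·log₂(P(3)/Q(3)) = 0.2869·log₂(0.2869/0.0097) = 1.40191
  P(4)·log₂(P(4)/Q(4)) = 0.01·log₂(0.01/0.0097) = 0.00044

D_KL(P||Q) = 1.06574 - 0.49186 + 1.40191 + 0.00044 = 1.97623 ≈ 1.9762 bits

D_KL(Q||P) = Σ Q(x) log₂(Q(x)/P(x))

Computing term by term:
  Q(1)·log₂(Q(1)/P(1)) = 0.0098·log₂(0.0098/0.2331) = -0.04481
  Q(2)·log₂(Q(2)/P(2)) = 0.9708·log₂(0.9708/0.47) = 1.01596
  Q(3)·log₂(Q(3)/P(3)) = 0.0097·log₂(0.0097/0.2869) = -0.04740
  Q(4)·log₂(Q(4)/P(4)) = 0.0097·log₂(0.0097/0.01) = -0.00043

D_KL(Q||P) = -0.04481 + 1.01596 - 0.04740 - 0.00043 = 0.92332 ≈ 0.9233 bits

These are NOT equal (difference: 1.0529 bits). KL divergence is asymmetric: D_KL(P||Q) ≠ D_KL(Q||P) in general.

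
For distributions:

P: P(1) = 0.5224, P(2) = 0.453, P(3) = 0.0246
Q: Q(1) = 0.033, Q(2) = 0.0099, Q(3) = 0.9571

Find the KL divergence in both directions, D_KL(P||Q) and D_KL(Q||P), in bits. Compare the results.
D_KL(P||Q) = 4.4503 bits, D_KL(Q||P) = 4.8692 bits. D_KL(Q||P) is larger than D_KL(P||Q) by 0.4189 bits; the two directions differ.

D_KL(P||Q) = Σ P(x) log₂(P(x)/Q(x))

Computing term by term:
  P(1)·log₂(P(1)/Q(1)) = 0.5224·log₂(0.5224/0.033) = 2.08156
  P(2)·log₂(P(2)/Q(2)) = 0.453·log₂(0.453/0.0099) = 2.49872
  P(3)·log₂(P(3)/Q(3)) = 0.0246·log₂(0.0246/0.9571) = -0.12994

D_KL(P||Q) = 2.08156 + 2.49872 - 0.12994 = 4.45034 ≈ 4.4503 bits

D_KL(Q||P) = Σ Q(x) log₂(Q(x)/P(x))

Computing term by term:
  Q(1)·log₂(Q(1)/P(1)) = 0.033·log₂(0.033/0.5224) = -0.13149
  Q(2)·log₂(Q(2)/P(2)) = 0.0099·log₂(0.0099/0.453) = -0.05461
  Q(3)·log₂(Q(3)/P(3)) = 0.9571·log₂(0.9571/0.0246) = 5.05534

D_KL(Q||P) = -0.13149 - 0.05461 + 5.05534 = 4.86924 ≈ 4.8692 bits

These are NOT equal (difference: 0.4189 bits). KL divergence is asymmetric: D_KL(P||Q) ≠ D_KL(Q||P) in general.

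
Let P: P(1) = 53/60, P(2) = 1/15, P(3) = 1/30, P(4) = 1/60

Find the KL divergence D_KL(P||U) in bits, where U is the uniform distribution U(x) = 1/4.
1.3194 bits

U(i) = 1/4 for all i

D_KL(P||U) = Σ P(x) log₂(P(x) / (1/4))
           = Σ P(x) log₂(P(x)) + log₂(4)
           = log₂(4) - H(P)

H(P) = -Σ P(x) log₂(P(x)):
  -P(1)·log₂(P(1)) = -(53/60)·log₂(53/60) = 0.15809
  -P(2)·log₂(P(2)) = -(1/15)·log₂(1/15) = 0.26046
  -P(3)·log₂(P(3)) = -(1/30)·log₂(1/30) = 0.16356
  -P(4)·log₂(P(4)) = -(1/60)·log₂(1/60) = 0.09845
H(P) = 0.15809 + 0.26046 + 0.16356 + 0.09845 = 0.68056 bits

log₂(4) = 2.00000 bits

D_KL(P||U) = 2.00000 - 0.68056 = 1.31944 ≈ 1.3194 bits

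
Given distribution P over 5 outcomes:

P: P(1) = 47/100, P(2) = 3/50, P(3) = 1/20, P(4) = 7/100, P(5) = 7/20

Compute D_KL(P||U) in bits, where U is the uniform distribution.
0.5517 bits

U(i) = 1/5 for all i

D_KL(P||U) = Σ P(x) log₂(P(x) / (1/5))
           = Σ P(x) log₂(P(x)) + log₂(5)
           = log₂(5) - H(P)

H(P) = -Σ P(x) log₂(P(x)):
  -P(1)·log₂(P(1)) = -(47/100)·log₂(47/100) = 0.51196
  -P(2)·log₂(P(2)) = -(3/50)·log₂(3/50) = 0.24353
  -P(3)·log₂(P(3)) = -(1/20)·log₂(1/20) = 0.21610
  -P(4)·log₂(P(4)) = -(7/100)·log₂(7/100) = 0.26856
  -P(5)·log₂(P(5)) = -(7/20)·log₂(7/20) = 0.53010
H(P) = 0.51196 + 0.24353 + 0.21610 + 0.26856 + 0.53010 = 1.77025 bits

log₂(5) = 2.32193 bits

D_KL(P||U) = 2.32193 - 1.77025 = 0.55168 ≈ 0.5517 bits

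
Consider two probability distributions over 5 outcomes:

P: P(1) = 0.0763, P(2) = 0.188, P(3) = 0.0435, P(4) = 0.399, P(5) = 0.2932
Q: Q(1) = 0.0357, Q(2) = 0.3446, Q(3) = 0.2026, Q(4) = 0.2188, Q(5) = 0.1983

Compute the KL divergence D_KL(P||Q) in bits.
0.3340 bits

D_KL(P||Q) = Σ P(x) log₂(P(x)/Q(x))

Computing term by term:
  P(1)·log₂(P(1)/Q(1)) = 0.0763·log₂(0.0763/0.0357) = 0.08361
  P(2)·log₂(P(2)/Q(2)) = 0.188·log₂(0.188/0.3446) = -0.16435
  P(3)·log₂(P(3)/Q(3)) = 0.0435·log₂(0.0435/0.2026) = -0.09655
  P(4)·log₂(P(4)/Q(4)) = 0.399·log₂(0.399/0.2188) = 0.34584
  P(5)·log₂(P(5)/Q(5)) = 0.2932·log₂(0.2932/0.1983) = 0.16542

D_KL(P||Q) = 0.08361 - 0.16435 - 0.09655 + 0.34584 + 0.16542 = 0.33397 ≈ 0.3340 bits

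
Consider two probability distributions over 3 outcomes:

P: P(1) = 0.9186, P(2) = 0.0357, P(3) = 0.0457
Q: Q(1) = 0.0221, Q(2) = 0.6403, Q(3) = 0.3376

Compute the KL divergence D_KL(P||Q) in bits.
4.6591 bits

D_KL(P||Q) = Σ P(x) log₂(P(x)/Q(x))

Computing term by term:
  P(1)·log₂(P(1)/Q(1)) = 0.9186·log₂(0.9186/0.0221) = 4.93960
  P(2)·log₂(P(2)/Q(2)) = 0.0357·log₂(0.0357/0.6403) = -0.14868
  P(3)·log₂(P(3)/Q(3)) = 0.0457·log₂(0.0457/0.3376) = -0.13185

D_KL(P||Q) = 4.93960 - 0.14868 - 0.13185 = 4.65907 ≈ 4.6591 bits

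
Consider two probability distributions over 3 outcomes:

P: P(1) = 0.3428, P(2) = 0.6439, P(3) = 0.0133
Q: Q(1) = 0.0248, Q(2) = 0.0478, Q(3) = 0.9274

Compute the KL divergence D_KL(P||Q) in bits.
3.6332 bits

D_KL(P||Q) = Σ P(x) log₂(P(x)/Q(x))

Computing term by term:
  P(1)·log₂(P(1)/Q(1)) = 0.3428·log₂(0.3428/0.0248) = 1.29885
  P(2)·log₂(P(2)/Q(2)) = 0.6439·log₂(0.6439/0.0478) = 2.41575
  P(3)·log₂(P(3)/Q(3)) = 0.0133·log₂(0.0133/0.9274) = -0.08145

D_KL(P||Q) = 1.29885 + 2.41575 - 0.08145 = 3.63315 ≈ 3.6332 bits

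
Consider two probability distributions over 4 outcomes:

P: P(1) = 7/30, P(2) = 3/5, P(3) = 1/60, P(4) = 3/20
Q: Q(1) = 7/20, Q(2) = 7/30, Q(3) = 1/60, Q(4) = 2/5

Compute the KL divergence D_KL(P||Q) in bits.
0.4688 bits

D_KL(P||Q) = Σ P(x) log₂(P(x)/Q(x))

Computing term by term:
  P(1)·log₂(P(1)/Q(1)) = (7/30)·log₂((7/30)/(7/20)) = -0.13649
  P(2)·log₂(P(2)/Q(2)) = (3/5)·log₂((3/5)/(7/30)) = 0.81754
  P(3)·log₂(P(3)/Q(3)) = (1/60)·log₂((1/60)/(1/60)) = 0.00000
  P(4)·log₂(P(4)/Q(4)) = (3/20)·log₂((3/20)/(2/5)) = -0.21226

D_KL(P||Q) = -0.13649 + 0.81754 + 0.00000 - 0.21226 = 0.46879 ≈ 0.4688 bits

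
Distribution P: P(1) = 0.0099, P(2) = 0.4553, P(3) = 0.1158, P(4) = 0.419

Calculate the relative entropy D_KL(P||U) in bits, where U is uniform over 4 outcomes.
0.5313 bits

U(i) = 1/4 for all i

D_KL(P||U) = Σ P(x) log₂(P(x) / (1/4))
           = Σ P(x) log₂(P(x)) + log₂(4)
           = log₂(4) - H(P)

H(P) = -Σ P(x) log₂(P(x)):
  -P(1)·log₂(P(1)) = -(0.0099)·log₂(0.0099) = 0.06592
  -P(2)·log₂(P(2)) = -(0.4553)·log₂(0.4553) = 0.51682
  -P(3)·log₂(P(3)) = -(0.1158)·log₂(0.1158) = 0.36017
  -P(4)·log₂(P(4)) = -(0.419)·log₂(0.419) = 0.52584
H(P) = 0.06592 + 0.51682 + 0.36017 + 0.52584 = 1.46875 bits

log₂(4) = 2.00000 bits

D_KL(P||U) = 2.00000 - 1.46875 = 0.53125 ≈ 0.5313 bits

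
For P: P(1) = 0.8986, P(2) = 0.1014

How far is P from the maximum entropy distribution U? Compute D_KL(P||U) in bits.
0.5266 bits

U(i) = 1/2 for all i

D_KL(P||U) = Σ P(x) log₂(P(x) / (1/2))
           = Σ P(x) log₂(P(x)) + log₂(2)
           = log₂(2) - H(P)

H(P) = -Σ P(x) log₂(P(x)):
  -P(1)·log₂(P(1)) = -(0.8986)·log₂(0.8986) = 0.13861
  -P(2)·log₂(P(2)) = -(0.1014)·log₂(0.1014) = 0.33481
H(P) = 0.13861 + 0.33481 = 0.47342 bits

log₂(2) = 1.00000 bits

D_KL(P||U) = 1.00000 - 0.47342 = 0.52658 ≈ 0.5266 bits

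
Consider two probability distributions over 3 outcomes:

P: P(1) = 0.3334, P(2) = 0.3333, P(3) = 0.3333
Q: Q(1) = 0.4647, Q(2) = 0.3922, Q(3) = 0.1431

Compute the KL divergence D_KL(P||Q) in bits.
0.1686 bits

D_KL(P||Q) = Σ P(x) log₂(P(x)/Q(x))

Computing term by term:
  P(1)·log₂(P(1)/Q(1)) = 0.3334·log₂(0.3334/0.4647) = -0.15971
  P(2)·log₂(P(2)/Q(2)) = 0.3333·log₂(0.3333/0.3922) = -0.07825
  P(3)·log₂(P(3)/Q(3)) = 0.3333·log₂(0.3333/0.1431) = 0.40656

D_KL(P||Q) = -0.15971 - 0.07825 + 0.40656 = 0.16860 ≈ 0.1686 bits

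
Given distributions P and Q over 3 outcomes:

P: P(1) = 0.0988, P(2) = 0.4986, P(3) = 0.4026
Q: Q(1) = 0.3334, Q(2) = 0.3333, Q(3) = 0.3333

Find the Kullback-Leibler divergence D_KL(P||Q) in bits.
0.2261 bits

D_KL(P||Q) = Σ P(x) log₂(P(x)/Q(x))

Computing term by term:
  P(1)·log₂(P(1)/Q(1)) = 0.0988·log₂(0.0988/0.3334) = -0.17336
  P(2)·log₂(P(2)/Q(2)) = 0.4986·log₂(0.4986/0.3333) = 0.28972
  P(3)·log₂(P(3)/Q(3)) = 0.4026·log₂(0.4026/0.3333) = 0.10972

D_KL(P||Q) = -0.17336 + 0.28972 + 0.10972 = 0.22608 ≈ 0.2261 bits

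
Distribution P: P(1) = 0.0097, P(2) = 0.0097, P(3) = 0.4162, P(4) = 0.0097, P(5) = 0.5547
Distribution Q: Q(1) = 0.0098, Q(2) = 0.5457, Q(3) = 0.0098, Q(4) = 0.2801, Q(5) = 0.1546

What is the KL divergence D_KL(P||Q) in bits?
3.1698 bits

D_KL(P||Q) = Σ P(x) log₂(P(x)/Q(x))

Computing term by term:
  P(1)·log₂(P(1)/Q(1)) = 0.0097·log₂(0.0097/0.0098) = -0.00014
  P(2)·log₂(P(2)/Q(2)) = 0.0097·log₂(0.0097/0.5457) = -0.05640
  P(3)·log₂(P(3)/Q(3)) = 0.4162·log₂(0.4162/0.0098) = 2.25096
  P(4)·log₂(P(4)/Q(4)) = 0.0097·log₂(0.0097/0.2801) = -0.04706
  P(5)·log₂(P(5)/Q(5)) = 0.5547·log₂(0.5547/0.1546) = 1.02240

D_KL(P||Q) = -0.00014 - 0.05640 + 2.25096 - 0.04706 + 1.02240 = 3.16976 ≈ 3.1698 bits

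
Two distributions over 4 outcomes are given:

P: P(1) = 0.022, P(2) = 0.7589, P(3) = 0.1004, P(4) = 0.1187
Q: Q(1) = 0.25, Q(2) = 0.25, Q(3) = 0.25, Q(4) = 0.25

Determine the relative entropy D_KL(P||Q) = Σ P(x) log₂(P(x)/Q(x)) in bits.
0.8789 bits

D_KL(P||Q) = Σ P(x) log₂(P(x)/Q(x))

Computing term by term:
  P(1)·log₂(P(1)/Q(1)) = 0.022·log₂(0.022/0.25) = -0.07714
  P(2)·log₂(P(2)/Q(2)) = 0.7589·log₂(0.7589/0.25) = 1.21574
  P(3)·log₂(P(3)/Q(3)) = 0.1004·log₂(0.1004/0.25) = -0.13214
  P(4)·log₂(P(4)/Q(4)) = 0.1187·log₂(0.1187/0.25) = -0.12756

D_KL(P||Q) = -0.07714 + 1.21574 - 0.13214 - 0.12756 = 0.87890 ≈ 0.8789 bits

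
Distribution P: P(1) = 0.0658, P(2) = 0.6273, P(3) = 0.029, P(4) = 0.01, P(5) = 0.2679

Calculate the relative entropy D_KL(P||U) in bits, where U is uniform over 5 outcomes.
0.9179 bits

U(i) = 1/5 for all i

D_KL(P||U) = Σ P(x) log₂(P(x) / (1/5))
           = Σ P(x) log₂(P(x)) + log₂(5)
           = log₂(5) - H(P)

H(P) = -Σ P(x) log₂(P(x)):
  -P(1)·log₂(P(1)) = -(0.0658)·log₂(0.0658) = 0.25832
  -P(2)·log₂(P(2)) = -(0.6273)·log₂(0.6273) = 0.42203
  -P(3)·log₂(P(3)) = -(0.029)·log₂(0.029) = 0.14813
  -P(4)·log₂(P(4)) = -(0.01)·log₂(0.01) = 0.06644
  -P(5)·log₂(P(5)) = -(0.2679)·log₂(0.2679) = 0.50907
H(P) = 0.25832 + 0.42203 + 0.14813 + 0.06644 + 0.50907 = 1.40399 bits

log₂(5) = 2.32193 bits

D_KL(P||U) = 2.32193 - 1.40399 = 0.91794 ≈ 0.9179 bits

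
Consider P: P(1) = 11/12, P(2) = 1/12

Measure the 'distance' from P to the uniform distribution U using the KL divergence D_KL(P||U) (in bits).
0.5862 bits

U(i) = 1/2 for all i

D_KL(P||U) = Σ P(x) log₂(P(x) / (1/2))
           = Σ P(x) log₂(P(x)) + log₂(2)
           = log₂(2) - H(P)

H(P) = -Σ P(x) log₂(P(x)):
  -P(1)·log₂(P(1)) = -(11/12)·log₂(11/12) = 0.11507
  -P(2)·log₂(P(2)) = -(1/12)·log₂(1/12) = 0.29875
H(P) = 0.11507 + 0.29875 = 0.41382 bits

log₂(2) = 1.00000 bits

D_KL(P||U) = 1.00000 - 0.41382 = 0.58618 ≈ 0.5862 bits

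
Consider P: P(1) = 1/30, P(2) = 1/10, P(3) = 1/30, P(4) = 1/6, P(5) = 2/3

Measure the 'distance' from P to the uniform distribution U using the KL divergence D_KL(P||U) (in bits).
0.8418 bits

U(i) = 1/5 for all i

D_KL(P||U) = Σ P(x) log₂(P(x) / (1/5))
           = Σ P(x) log₂(P(x)) + log₂(5)
           = log₂(5) - H(P)

H(P) = -Σ P(x) log₂(P(x)):
  -P(1)·log₂(P(1)) = -(1/30)·log₂(1/30) = 0.16356
  -P(2)·log₂(P(2)) = -(1/10)·log₂(1/10) = 0.33219
  -P(3)·log₂(P(3)) = -(1/30)·log₂(1/30) = 0.16356
  -P(4)·log₂(P(4)) = -(1/6)·log₂(1/6) = 0.43083
  -P(5)·log₂(P(5)) = -(2/3)·log₂(2/3) = 0.38998
H(P) = 0.16356 + 0.33219 + 0.16356 + 0.43083 + 0.38998 = 1.48012 bits

log₂(5) = 2.32193 bits

D_KL(P||U) = 2.32193 - 1.48012 = 0.84181 ≈ 0.8418 bits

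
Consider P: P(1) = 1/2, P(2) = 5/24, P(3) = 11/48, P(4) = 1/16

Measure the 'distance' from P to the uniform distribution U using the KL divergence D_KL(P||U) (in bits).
0.2914 bits

U(i) = 1/4 for all i

D_KL(P||U) = Σ P(x) log₂(P(x) / (1/4))
           = Σ P(x) log₂(P(x)) + log₂(4)
           = log₂(4) - H(P)

H(P) = -Σ P(x) log₂(P(x)):
  -P(1)·log₂(P(1)) = -(1/2)·log₂(1/2) = 0.50000
  -P(2)·log₂(P(2)) = -(5/24)·log₂(5/24) = 0.47147
  -P(3)·log₂(P(3)) = -(11/48)·log₂(11/48) = 0.48710
  -P(4)·log₂(P(4)) = -(1/16)·log₂(1/16) = 0.25000
H(P) = 0.50000 + 0.47147 + 0.48710 + 0.25000 = 1.70857 bits

log₂(4) = 2.00000 bits

D_KL(P||U) = 2.00000 - 1.70857 = 0.29143 ≈ 0.2914 bits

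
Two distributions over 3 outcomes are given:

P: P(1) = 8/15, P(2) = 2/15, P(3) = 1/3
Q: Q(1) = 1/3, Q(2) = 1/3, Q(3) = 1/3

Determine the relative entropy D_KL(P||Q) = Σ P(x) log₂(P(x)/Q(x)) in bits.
0.1854 bits

D_KL(P||Q) = Σ P(x) log₂(P(x)/Q(x))

Computing term by term:
  P(1)·log₂(P(1)/Q(1)) = (8/15)·log₂((8/15)/(1/3)) = 0.36164
  P(2)·log₂(P(2)/Q(2)) = (2/15)·log₂((2/15)/(1/3)) = -0.17626
  P(3)·log₂(P(3)/Q(3)) = (1/3)·log₂((1/3)/(1/3)) = 0.00000

D_KL(P||Q) = 0.36164 - 0.17626 + 0.00000 = 0.18538 ≈ 0.1854 bits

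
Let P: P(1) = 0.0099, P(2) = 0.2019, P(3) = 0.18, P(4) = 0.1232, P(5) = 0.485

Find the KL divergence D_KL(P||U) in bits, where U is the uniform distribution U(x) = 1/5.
0.4662 bits

U(i) = 1/5 for all i

D_KL(P||U) = Σ P(x) log₂(P(x) / (1/5))
           = Σ P(x) log₂(P(x)) + log₂(5)
           = log₂(5) - H(P)

H(P) = -Σ P(x) log₂(P(x)):
  -P(1)·log₂(P(1)) = -(0.0099)·log₂(0.0099) = 0.06592
  -P(2)·log₂(P(2)) = -(0.2019)·log₂(0.2019) = 0.46604
  -P(3)·log₂(P(3)) = -(0.18)·log₂(0.18) = 0.44531
  -P(4)·log₂(P(4)) = -(0.1232)·log₂(0.1232) = 0.37218
  -P(5)·log₂(P(5)) = -(0.485)·log₂(0.485) = 0.50631
H(P) = 0.06592 + 0.46604 + 0.44531 + 0.37218 + 0.50631 = 1.85576 bits

log₂(5) = 2.32193 bits

D_KL(P||U) = 2.32193 - 1.85576 = 0.46617 ≈ 0.4662 bits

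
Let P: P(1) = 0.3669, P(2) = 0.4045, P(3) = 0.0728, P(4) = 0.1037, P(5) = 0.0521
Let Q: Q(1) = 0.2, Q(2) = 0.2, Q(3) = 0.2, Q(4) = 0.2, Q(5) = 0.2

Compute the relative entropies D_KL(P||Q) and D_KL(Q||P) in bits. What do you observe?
D_KL(P||Q) = 0.4267 bits, D_KL(Q||P) = 0.4909 bits. The two directions give different values (D_KL(Q||P) exceeds D_KL(P||Q) by 0.0642 bits): KL divergence is asymmetric.

D_KL(P||Q) = Σ P(x) log₂(P(x)/Q(x))

Computing term by term:
  P(1)·log₂(P(1)/Q(1)) = 0.3669·log₂(0.3669/0.2) = 0.32118
  P(2)·log₂(P(2)/Q(2)) = 0.4045·log₂(0.4045/0.2) = 0.41103
  P(3)·log₂(P(3)/Q(3)) = 0.0728·log₂(0.0728/0.2) = -0.10614
  P(4)·log₂(P(4)/Q(4)) = 0.1037·log₂(0.1037/0.2) = -0.09826
  P(5)·log₂(P(5)/Q(5)) = 0.0521·log₂(0.0521/0.2) = -0.10111

D_KL(P||Q) = 0.32118 + 0.41103 - 0.10614 - 0.09826 - 0.10111 = 0.42670 ≈ 0.4267 bits

D_KL(Q||P) = Σ Q(x) log₂(Q(x)/P(x))

Computing term by term:
  Q(1)·log₂(Q(1)/P(1)) = 0.2·log₂(0.2/0.3669) = -0.17508
  Q(2)·log₂(Q(2)/P(2)) = 0.2·log₂(0.2/0.4045) = -0.20323
  Q(3)·log₂(Q(3)/P(3)) = 0.2·log₂(0.2/0.0728) = 0.29160
  Q(4)·log₂(Q(4)/P(4)) = 0.2·log₂(0.2/0.1037) = 0.18952
  Q(5)·log₂(Q(5)/P(5)) = 0.2·log₂(0.2/0.0521) = 0.38813

D_KL(Q||P) = -0.17508 - 0.20323 + 0.29160 + 0.18952 + 0.38813 = 0.49094 ≈ 0.4909 bits

These are NOT equal (difference: 0.0642 bits). KL divergence is asymmetric: D_KL(P||Q) ≠ D_KL(Q||P) in general.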